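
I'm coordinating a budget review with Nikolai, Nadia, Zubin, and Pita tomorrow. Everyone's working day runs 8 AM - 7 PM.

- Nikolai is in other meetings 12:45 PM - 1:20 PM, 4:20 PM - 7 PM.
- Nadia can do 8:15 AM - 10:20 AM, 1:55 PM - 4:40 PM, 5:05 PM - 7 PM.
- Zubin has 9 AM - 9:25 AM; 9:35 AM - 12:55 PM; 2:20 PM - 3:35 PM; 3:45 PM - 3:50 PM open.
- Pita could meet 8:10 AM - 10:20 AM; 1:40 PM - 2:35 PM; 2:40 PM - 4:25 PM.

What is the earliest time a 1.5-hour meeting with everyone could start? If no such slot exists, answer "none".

Nikolai free: 08:00-12:45, 13:20-16:20 (invert busy blocks within the working day).
Nadia free: 08:15-10:20, 13:55-16:40, 17:05-19:00.
Zubin free: 09:00-09:25, 09:35-12:55, 14:20-15:35, 15:45-15:50.
Pita free: 08:10-10:20, 13:40-14:35, 14:40-16:25.
Nikolai ∩ Nadia: 08:15-10:20, 13:55-16:20.
Nikolai ∩ Nadia ∩ Zubin: 09:00-09:25, 09:35-10:20, 14:20-15:35, 15:45-15:50.
Nikolai ∩ Nadia ∩ Zubin ∩ Pita: 09:00-09:25, 09:35-10:20, 14:20-14:35, 14:40-15:35, 15:45-15:50.
No common window is at least 90 minutes long.

none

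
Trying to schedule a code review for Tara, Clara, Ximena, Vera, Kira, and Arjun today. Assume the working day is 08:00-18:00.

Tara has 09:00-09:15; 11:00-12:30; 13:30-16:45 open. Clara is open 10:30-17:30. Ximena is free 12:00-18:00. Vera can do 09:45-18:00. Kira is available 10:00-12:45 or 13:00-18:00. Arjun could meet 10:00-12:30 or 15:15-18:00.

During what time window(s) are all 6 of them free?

Tara ∩ Clara: 11:00-12:30, 13:30-16:45.
Tara ∩ Clara ∩ Ximena: 12:00-12:30, 13:30-16:45.
Tara ∩ Clara ∩ Ximena ∩ Vera: 12:00-12:30, 13:30-16:45.
Tara ∩ Clara ∩ Ximena ∩ Vera ∩ Kira: 12:00-12:30, 13:30-16:45.
Tara ∩ Clara ∩ Ximena ∩ Vera ∩ Kira ∩ Arjun: 12:00-12:30, 15:15-16:45.

12:00-12:30, 15:15-16:45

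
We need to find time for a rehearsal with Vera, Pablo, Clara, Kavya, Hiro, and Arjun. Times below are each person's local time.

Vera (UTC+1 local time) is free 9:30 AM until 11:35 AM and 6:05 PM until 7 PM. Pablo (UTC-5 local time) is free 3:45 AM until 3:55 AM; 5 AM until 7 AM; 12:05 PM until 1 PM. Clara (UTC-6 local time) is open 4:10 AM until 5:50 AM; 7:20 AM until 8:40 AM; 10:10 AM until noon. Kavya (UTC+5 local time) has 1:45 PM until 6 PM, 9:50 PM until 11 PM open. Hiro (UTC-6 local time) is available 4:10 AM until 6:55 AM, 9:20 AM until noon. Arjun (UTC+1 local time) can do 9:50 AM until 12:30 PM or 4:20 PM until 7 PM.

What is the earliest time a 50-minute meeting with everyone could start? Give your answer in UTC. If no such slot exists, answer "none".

17:05

Vera in UTC: 08:30-10:35, 17:05-18:00 (subtract 1h to convert from UTC+1).
Pablo in UTC: 08:45-08:55, 10:00-12:00, 17:05-18:00 (add 5h to convert from UTC-5).
Clara in UTC: 10:10-11:50, 13:20-14:40, 16:10-18:00 (add 6h to convert from UTC-6).
Kavya in UTC: 08:45-13:00, 16:50-18:00 (subtract 5h to convert from UTC+5).
Hiro in UTC: 10:10-12:55, 15:20-18:00 (add 6h to convert from UTC-6).
Arjun in UTC: 08:50-11:30, 15:20-18:00 (subtract 1h to convert from UTC+1).
Vera ∩ Pablo: 08:45-08:55, 10:00-10:35, 17:05-18:00.
Vera ∩ Pablo ∩ Clara: 10:10-10:35, 17:05-18:00.
Vera ∩ Pablo ∩ Clara ∩ Kavya: 10:10-10:35, 17:05-18:00.
Vera ∩ Pablo ∩ Clara ∩ Kavya ∩ Hiro: 10:10-10:35, 17:05-18:00.
Vera ∩ Pablo ∩ Clara ∩ Kavya ∩ Hiro ∩ Arjun: 10:10-10:35, 17:05-18:00.
The first common window of at least 50 minutes is 17:05-18:00, so the earliest start is 17:05.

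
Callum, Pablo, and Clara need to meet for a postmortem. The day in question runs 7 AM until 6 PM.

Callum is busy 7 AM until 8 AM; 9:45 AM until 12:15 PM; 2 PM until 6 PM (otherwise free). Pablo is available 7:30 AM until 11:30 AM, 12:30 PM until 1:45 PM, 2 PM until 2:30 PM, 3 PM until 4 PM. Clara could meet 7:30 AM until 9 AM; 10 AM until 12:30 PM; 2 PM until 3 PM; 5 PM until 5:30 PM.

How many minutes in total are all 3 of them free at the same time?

Callum free: 08:00-09:45, 12:15-14:00 (invert busy blocks within the working day).
Pablo free: 07:30-11:30, 12:30-13:45, 14:00-14:30, 15:00-16:00.
Clara free: 07:30-09:00, 10:00-12:30, 14:00-15:00, 17:00-17:30.
Callum ∩ Pablo: 08:00-09:45, 12:30-13:45.
Callum ∩ Pablo ∩ Clara: 08:00-09:00.
That's a single block of 60 minutes.

60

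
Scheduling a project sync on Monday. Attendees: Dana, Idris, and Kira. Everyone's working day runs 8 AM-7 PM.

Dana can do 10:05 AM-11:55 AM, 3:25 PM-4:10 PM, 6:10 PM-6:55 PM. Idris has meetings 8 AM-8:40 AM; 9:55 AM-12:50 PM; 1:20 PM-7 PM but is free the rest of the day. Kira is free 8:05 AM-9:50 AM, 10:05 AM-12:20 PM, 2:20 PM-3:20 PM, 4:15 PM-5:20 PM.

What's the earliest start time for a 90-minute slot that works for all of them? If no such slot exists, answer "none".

Dana free: 10:05-11:55, 15:25-16:10, 18:10-18:55.
Idris free: 08:40-09:55, 12:50-13:20 (invert busy blocks within the working day).
Kira free: 08:05-09:50, 10:05-12:20, 14:20-15:20, 16:15-17:20.
Dana ∩ Idris: ∅.
Dana ∩ Idris ∩ Kira: ∅.
There is no time when everyone is free.
No common window is at least 90 minutes long.

none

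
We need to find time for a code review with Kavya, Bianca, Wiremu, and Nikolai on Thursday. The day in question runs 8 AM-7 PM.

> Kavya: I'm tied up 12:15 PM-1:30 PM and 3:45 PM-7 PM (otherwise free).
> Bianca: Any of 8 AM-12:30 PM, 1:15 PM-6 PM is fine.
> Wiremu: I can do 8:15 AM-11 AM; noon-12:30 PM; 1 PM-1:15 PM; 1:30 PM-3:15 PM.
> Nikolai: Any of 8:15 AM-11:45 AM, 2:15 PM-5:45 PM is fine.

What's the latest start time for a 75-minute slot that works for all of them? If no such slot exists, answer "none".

Kavya free: 08:00-12:15, 13:30-15:45 (invert busy blocks within the working day).
Bianca free: 08:00-12:30, 13:15-18:00.
Wiremu free: 08:15-11:00, 12:00-12:30, 13:00-13:15, 13:30-15:15.
Nikolai free: 08:15-11:45, 14:15-17:45.
Kavya ∩ Bianca: 08:00-12:15, 13:30-15:45.
Kavya ∩ Bianca ∩ Wiremu: 08:15-11:00, 12:00-12:15, 13:30-15:15.
Kavya ∩ Bianca ∩ Wiremu ∩ Nikolai: 08:15-11:00, 14:15-15:15.
Those are the intersection windows.
The last common window of at least 75 minutes is 08:15-11:00; a 75-minute meeting can start as late as 09:45 and still end by 11:00.

09:45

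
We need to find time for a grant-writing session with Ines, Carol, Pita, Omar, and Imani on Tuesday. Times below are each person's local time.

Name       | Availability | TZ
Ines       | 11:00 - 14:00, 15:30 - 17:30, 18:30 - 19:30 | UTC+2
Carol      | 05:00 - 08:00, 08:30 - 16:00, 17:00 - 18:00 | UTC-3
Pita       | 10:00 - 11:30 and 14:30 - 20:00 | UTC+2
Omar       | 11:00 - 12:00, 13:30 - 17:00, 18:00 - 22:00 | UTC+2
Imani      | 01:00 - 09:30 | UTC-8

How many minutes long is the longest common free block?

Ines in UTC: 09:00-12:00, 13:30-15:30, 16:30-17:30 (subtract 2h to convert from UTC+2).
Carol in UTC: 08:00-11:00, 11:30-19:00, 20:00-21:00 (add 3h to convert from UTC-3).
Pita in UTC: 08:00-09:30, 12:30-18:00 (subtract 2h to convert from UTC+2).
Omar in UTC: 09:00-10:00, 11:30-15:00, 16:00-20:00 (subtract 2h to convert from UTC+2).
Imani in UTC: 09:00-17:30 (add 8h to convert from UTC-8).
Ines ∩ Carol: 09:00-11:00, 11:30-12:00, 13:30-15:30, 16:30-17:30.
Ines ∩ Carol ∩ Pita: 09:00-09:30, 13:30-15:30, 16:30-17:30.
Ines ∩ Carol ∩ Pita ∩ Omar: 09:00-09:30, 13:30-15:00, 16:30-17:30.
Ines ∩ Carol ∩ Pita ∩ Omar ∩ Imani: 09:00-09:30, 13:30-15:00, 16:30-17:30.
Those are the intersection windows.
The longest is 13:30-15:00 at 90 minutes.

90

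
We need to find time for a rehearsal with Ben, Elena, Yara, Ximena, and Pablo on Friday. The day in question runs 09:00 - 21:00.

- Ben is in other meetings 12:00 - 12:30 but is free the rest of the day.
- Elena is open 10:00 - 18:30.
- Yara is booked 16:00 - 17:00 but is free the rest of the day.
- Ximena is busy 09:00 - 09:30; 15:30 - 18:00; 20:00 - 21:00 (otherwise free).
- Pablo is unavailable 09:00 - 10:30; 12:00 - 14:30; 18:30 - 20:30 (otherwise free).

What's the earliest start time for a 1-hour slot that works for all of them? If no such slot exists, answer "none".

10:30

Ben free: 09:00-12:00, 12:30-21:00 (invert busy blocks within the working day).
Elena free: 10:00-18:30.
Yara free: 09:00-16:00, 17:00-21:00 (invert busy blocks within the working day).
Ximena free: 09:30-15:30, 18:00-20:00 (invert busy blocks within the working day).
Pablo free: 10:30-12:00, 14:30-18:30, 20:30-21:00 (invert busy blocks within the working day).
Ben ∩ Elena: 10:00-12:00, 12:30-18:30.
Ben ∩ Elena ∩ Yara: 10:00-12:00, 12:30-16:00, 17:00-18:30.
Ben ∩ Elena ∩ Yara ∩ Ximena: 10:00-12:00, 12:30-15:30, 18:00-18:30.
Ben ∩ Elena ∩ Yara ∩ Ximena ∩ Pablo: 10:30-12:00, 14:30-15:30, 18:00-18:30.
So the common availability across everyone is 10:30-12:00, 14:30-15:30, 18:00-18:30.
The first common window of at least 60 minutes is 10:30-12:00, so the earliest start is 10:30.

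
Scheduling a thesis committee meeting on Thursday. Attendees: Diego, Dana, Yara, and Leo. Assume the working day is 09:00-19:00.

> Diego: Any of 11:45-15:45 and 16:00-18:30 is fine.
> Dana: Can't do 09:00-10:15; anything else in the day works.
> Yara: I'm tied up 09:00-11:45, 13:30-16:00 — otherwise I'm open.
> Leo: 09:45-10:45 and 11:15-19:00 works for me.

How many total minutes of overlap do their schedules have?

Diego free: 11:45-15:45, 16:00-18:30.
Dana free: 10:15-19:00 (invert busy blocks within the working day).
Yara free: 11:45-13:30, 16:00-19:00 (invert busy blocks within the working day).
Leo free: 09:45-10:45, 11:15-19:00.
Diego ∩ Dana: 11:45-15:45, 16:00-18:30.
Diego ∩ Dana ∩ Yara: 11:45-13:30, 16:00-18:30.
Diego ∩ Dana ∩ Yara ∩ Leo: 11:45-13:30, 16:00-18:30.
Those are the intersection windows.
Summing the common windows: 105 + 150 = 255 minutes.

255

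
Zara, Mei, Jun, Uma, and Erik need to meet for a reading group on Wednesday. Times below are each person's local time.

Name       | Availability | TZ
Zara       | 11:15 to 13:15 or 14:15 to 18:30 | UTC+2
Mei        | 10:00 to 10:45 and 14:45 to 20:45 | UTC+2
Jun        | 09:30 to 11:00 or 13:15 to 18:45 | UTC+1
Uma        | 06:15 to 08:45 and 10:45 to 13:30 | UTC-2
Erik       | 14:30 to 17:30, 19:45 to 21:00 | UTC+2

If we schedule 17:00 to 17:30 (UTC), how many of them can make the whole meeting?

Zara in UTC: 09:15-11:15, 12:15-16:30 (subtract 2h to convert from UTC+2).
Mei in UTC: 08:00-08:45, 12:45-18:45 (subtract 2h to convert from UTC+2).
Jun in UTC: 08:30-10:00, 12:15-17:45 (subtract 1h to convert from UTC+1).
Uma in UTC: 08:15-10:45, 12:45-15:30 (add 2h to convert from UTC-2).
Erik in UTC: 12:30-15:30, 17:45-19:00 (subtract 2h to convert from UTC+2).
Mei and Jun can make the full 17:00-17:30 slot — that's 2.

2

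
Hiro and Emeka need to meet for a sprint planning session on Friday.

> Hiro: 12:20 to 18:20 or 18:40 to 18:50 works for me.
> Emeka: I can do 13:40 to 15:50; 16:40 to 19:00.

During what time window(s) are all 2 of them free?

13:40-15:50, 16:40-18:20, 18:40-18:50

Hiro ∩ Emeka: 13:40-15:50, 16:40-18:20, 18:40-18:50.
So the common availability across everyone is 13:40-15:50, 16:40-18:20, 18:40-18:50.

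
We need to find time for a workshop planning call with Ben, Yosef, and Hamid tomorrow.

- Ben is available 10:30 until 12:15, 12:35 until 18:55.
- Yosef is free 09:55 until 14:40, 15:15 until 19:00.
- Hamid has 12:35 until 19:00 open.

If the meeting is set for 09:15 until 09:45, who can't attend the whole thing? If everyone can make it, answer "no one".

Ben: not fully free for 09:15-09:45. Yosef: not fully free for 09:15-09:45. Hamid: not fully free for 09:15-09:45.

Ben, Hamid, Yosef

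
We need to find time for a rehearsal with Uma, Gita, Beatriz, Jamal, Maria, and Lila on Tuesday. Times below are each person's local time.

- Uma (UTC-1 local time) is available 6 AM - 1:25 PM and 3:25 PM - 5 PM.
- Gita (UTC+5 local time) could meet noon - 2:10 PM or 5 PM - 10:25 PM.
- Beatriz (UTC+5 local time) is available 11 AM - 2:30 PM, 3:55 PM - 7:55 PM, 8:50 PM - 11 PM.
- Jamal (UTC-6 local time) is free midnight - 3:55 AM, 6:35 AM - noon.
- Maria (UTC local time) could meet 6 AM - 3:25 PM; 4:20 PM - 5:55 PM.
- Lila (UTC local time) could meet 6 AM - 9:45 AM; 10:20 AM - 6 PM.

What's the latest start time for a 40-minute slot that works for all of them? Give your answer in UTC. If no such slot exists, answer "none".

16:45

Uma in UTC: 07:00-14:25, 16:25-18:00 (add 1h to convert from UTC-1).
Gita in UTC: 07:00-09:10, 12:00-17:25 (subtract 5h to convert from UTC+5).
Beatriz in UTC: 06:00-09:30, 10:55-14:55, 15:50-18:00 (subtract 5h to convert from UTC+5).
Jamal in UTC: 06:00-09:55, 12:35-18:00 (add 6h to convert from UTC-6).
Maria in UTC: 06:00-15:25, 16:20-17:55.
Lila in UTC: 06:00-09:45, 10:20-18:00.
Uma ∩ Gita: 07:00-09:10, 12:00-14:25, 16:25-17:25.
Uma ∩ Gita ∩ Beatriz: 07:00-09:10, 12:00-14:25, 16:25-17:25.
Uma ∩ Gita ∩ Beatriz ∩ Jamal: 07:00-09:10, 12:35-14:25, 16:25-17:25.
Uma ∩ Gita ∩ Beatriz ∩ Jamal ∩ Maria: 07:00-09:10, 12:35-14:25, 16:25-17:25.
Uma ∩ Gita ∩ Beatriz ∩ Jamal ∩ Maria ∩ Lila: 07:00-09:10, 12:35-14:25, 16:25-17:25.
So the common availability across everyone is 07:00-09:10, 12:35-14:25, 16:25-17:25.
The last common window of at least 40 minutes is 16:25-17:25; a 40-minute meeting can start as late as 16:45 and still end by 17:25.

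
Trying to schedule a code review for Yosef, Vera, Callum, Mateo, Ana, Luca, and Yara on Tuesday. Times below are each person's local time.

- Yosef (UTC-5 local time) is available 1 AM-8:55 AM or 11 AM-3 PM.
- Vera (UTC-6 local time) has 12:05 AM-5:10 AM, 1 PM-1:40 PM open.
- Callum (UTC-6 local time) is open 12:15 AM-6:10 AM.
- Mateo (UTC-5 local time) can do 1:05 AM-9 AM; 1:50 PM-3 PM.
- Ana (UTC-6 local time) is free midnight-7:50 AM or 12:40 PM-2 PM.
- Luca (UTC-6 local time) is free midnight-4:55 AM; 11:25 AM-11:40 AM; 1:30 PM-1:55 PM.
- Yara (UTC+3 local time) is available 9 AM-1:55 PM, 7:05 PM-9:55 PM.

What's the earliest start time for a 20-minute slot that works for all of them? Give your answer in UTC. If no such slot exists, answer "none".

Yosef in UTC: 06:00-13:55, 16:00-20:00 (add 5h to convert from UTC-5).
Vera in UTC: 06:05-11:10, 19:00-19:40 (add 6h to convert from UTC-6).
Callum in UTC: 06:15-12:10 (add 6h to convert from UTC-6).
Mateo in UTC: 06:05-14:00, 18:50-20:00 (add 5h to convert from UTC-5).
Ana in UTC: 06:00-13:50, 18:40-20:00 (add 6h to convert from UTC-6).
Luca in UTC: 06:00-10:55, 17:25-17:40, 19:30-19:55 (add 6h to convert from UTC-6).
Yara in UTC: 06:00-10:55, 16:05-18:55 (subtract 3h to convert from UTC+3).
Yosef ∩ Vera: 06:05-11:10, 19:00-19:40.
Yosef ∩ Vera ∩ Callum: 06:15-11:10.
Yosef ∩ Vera ∩ Callum ∩ Mateo: 06:15-11:10.
Yosef ∩ Vera ∩ Callum ∩ Mateo ∩ Ana: 06:15-11:10.
Yosef ∩ Vera ∩ Callum ∩ Mateo ∩ Ana ∩ Luca: 06:15-10:55.
Yosef ∩ Vera ∩ Callum ∩ Mateo ∩ Ana ∩ Luca ∩ Yara: 06:15-10:55.
The first common window of at least 20 minutes is 06:15-10:55, so the earliest start is 06:15.

06:15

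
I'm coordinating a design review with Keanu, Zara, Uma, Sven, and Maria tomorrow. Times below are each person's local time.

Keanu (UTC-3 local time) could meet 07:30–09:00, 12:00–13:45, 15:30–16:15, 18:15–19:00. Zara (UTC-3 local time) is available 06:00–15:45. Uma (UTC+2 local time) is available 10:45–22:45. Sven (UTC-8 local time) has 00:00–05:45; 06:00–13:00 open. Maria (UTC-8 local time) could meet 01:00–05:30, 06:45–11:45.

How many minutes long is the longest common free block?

Keanu in UTC: 10:30-12:00, 15:00-16:45, 18:30-19:15, 21:15-22:00 (add 3h to convert from UTC-3).
Zara in UTC: 09:00-18:45 (add 3h to convert from UTC-3).
Uma in UTC: 08:45-20:45 (subtract 2h to convert from UTC+2).
Sven in UTC: 08:00-13:45, 14:00-21:00 (add 8h to convert from UTC-8).
Maria in UTC: 09:00-13:30, 14:45-19:45 (add 8h to convert from UTC-8).
Keanu ∩ Zara: 10:30-12:00, 15:00-16:45, 18:30-18:45.
Keanu ∩ Zara ∩ Uma: 10:30-12:00, 15:00-16:45, 18:30-18:45.
Keanu ∩ Zara ∩ Uma ∩ Sven: 10:30-12:00, 15:00-16:45, 18:30-18:45.
Keanu ∩ Zara ∩ Uma ∩ Sven ∩ Maria: 10:30-12:00, 15:00-16:45, 18:30-18:45.
Those are the intersection windows.
The longest is 15:00-16:45 at 105 minutes.

105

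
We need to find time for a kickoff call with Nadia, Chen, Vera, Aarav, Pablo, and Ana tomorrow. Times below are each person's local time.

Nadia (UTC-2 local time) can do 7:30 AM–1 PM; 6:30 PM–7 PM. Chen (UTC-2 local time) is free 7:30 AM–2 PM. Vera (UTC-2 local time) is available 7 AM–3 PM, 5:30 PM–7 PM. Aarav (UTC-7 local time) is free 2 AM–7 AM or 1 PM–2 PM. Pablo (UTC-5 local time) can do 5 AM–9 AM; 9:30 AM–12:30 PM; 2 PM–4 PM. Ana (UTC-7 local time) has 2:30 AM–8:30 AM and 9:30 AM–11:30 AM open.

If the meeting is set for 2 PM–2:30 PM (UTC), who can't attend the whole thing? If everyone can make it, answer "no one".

Nadia in UTC: 09:30-15:00, 20:30-21:00 (add 2h to convert from UTC-2).
Chen in UTC: 09:30-16:00 (add 2h to convert from UTC-2).
Vera in UTC: 09:00-17:00, 19:30-21:00 (add 2h to convert from UTC-2).
Aarav in UTC: 09:00-14:00, 20:00-21:00 (add 7h to convert from UTC-7).
Pablo in UTC: 10:00-14:00, 14:30-17:30, 19:00-21:00 (add 5h to convert from UTC-5).
Ana in UTC: 09:30-15:30, 16:30-18:30 (add 7h to convert from UTC-7).
Nadia: free for 14:00-14:30. Chen: free for 14:00-14:30. Vera: free for 14:00-14:30. Aarav: not fully free for 14:00-14:30. Pablo: not fully free for 14:00-14:30. Ana: free for 14:00-14:30.

Aarav, Pablo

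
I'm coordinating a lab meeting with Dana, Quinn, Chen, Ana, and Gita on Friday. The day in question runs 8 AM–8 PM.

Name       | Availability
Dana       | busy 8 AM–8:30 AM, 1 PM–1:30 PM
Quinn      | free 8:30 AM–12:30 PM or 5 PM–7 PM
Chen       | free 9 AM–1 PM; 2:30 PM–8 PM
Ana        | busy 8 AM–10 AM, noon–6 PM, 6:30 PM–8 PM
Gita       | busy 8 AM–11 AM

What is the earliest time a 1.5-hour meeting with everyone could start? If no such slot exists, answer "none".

Dana free: 08:30-13:00, 13:30-20:00 (invert busy blocks within the working day).
Quinn free: 08:30-12:30, 17:00-19:00.
Chen free: 09:00-13:00, 14:30-20:00.
Ana free: 10:00-12:00, 18:00-18:30 (invert busy blocks within the working day).
Gita free: 11:00-20:00 (invert busy blocks within the working day).
Dana ∩ Quinn: 08:30-12:30, 17:00-19:00.
Dana ∩ Quinn ∩ Chen: 09:00-12:30, 17:00-19:00.
Dana ∩ Quinn ∩ Chen ∩ Ana: 10:00-12:00, 18:00-18:30.
Dana ∩ Quinn ∩ Chen ∩ Ana ∩ Gita: 11:00-12:00, 18:00-18:30.
So the common availability across everyone is 11:00-12:00, 18:00-18:30.
No common window is at least 90 minutes long.

none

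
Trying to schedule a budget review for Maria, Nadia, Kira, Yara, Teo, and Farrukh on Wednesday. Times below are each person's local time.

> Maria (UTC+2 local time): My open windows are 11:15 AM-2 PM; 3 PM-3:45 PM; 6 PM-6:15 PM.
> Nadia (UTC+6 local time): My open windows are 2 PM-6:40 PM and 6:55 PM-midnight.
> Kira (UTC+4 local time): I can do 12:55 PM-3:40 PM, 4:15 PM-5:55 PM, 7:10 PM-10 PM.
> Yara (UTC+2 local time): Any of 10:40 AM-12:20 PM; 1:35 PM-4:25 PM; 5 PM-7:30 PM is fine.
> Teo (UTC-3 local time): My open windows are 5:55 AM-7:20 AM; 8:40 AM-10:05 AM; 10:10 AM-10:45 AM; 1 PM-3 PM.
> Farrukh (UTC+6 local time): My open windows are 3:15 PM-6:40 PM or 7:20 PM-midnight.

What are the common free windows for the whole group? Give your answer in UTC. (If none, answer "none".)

Maria in UTC: 09:15-12:00, 13:00-13:45, 16:00-16:15 (subtract 2h to convert from UTC+2).
Nadia in UTC: 08:00-12:40, 12:55-18:00 (subtract 6h to convert from UTC+6).
Kira in UTC: 08:55-11:40, 12:15-13:55, 15:10-18:00 (subtract 4h to convert from UTC+4).
Yara in UTC: 08:40-10:20, 11:35-14:25, 15:00-17:30 (subtract 2h to convert from UTC+2).
Teo in UTC: 08:55-10:20, 11:40-13:05, 13:10-13:45, 16:00-18:00 (add 3h to convert from UTC-3).
Farrukh in UTC: 09:15-12:40, 13:20-18:00 (subtract 6h to convert from UTC+6).
Maria ∩ Nadia: 09:15-12:00, 13:00-13:45, 16:00-16:15.
Maria ∩ Nadia ∩ Kira: 09:15-11:40, 13:00-13:45, 16:00-16:15.
Maria ∩ Nadia ∩ Kira ∩ Yara: 09:15-10:20, 11:35-11:40, 13:00-13:45, 16:00-16:15.
Maria ∩ Nadia ∩ Kira ∩ Yara ∩ Teo: 09:15-10:20, 13:00-13:05, 13:10-13:45, 16:00-16:15.
Maria ∩ Nadia ∩ Kira ∩ Yara ∩ Teo ∩ Farrukh: 09:15-10:20, 13:20-13:45, 16:00-16:15.

09:15-10:20, 13:20-13:45, 16:00-16:15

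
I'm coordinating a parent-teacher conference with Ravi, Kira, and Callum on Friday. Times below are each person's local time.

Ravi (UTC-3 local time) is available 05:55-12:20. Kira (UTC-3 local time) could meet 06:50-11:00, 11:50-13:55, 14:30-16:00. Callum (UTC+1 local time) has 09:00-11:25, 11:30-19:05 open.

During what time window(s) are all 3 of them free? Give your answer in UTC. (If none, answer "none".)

09:50-10:25, 10:30-14:00, 14:50-15:20

Ravi in UTC: 08:55-15:20 (add 3h to convert from UTC-3).
Kira in UTC: 09:50-14:00, 14:50-16:55, 17:30-19:00 (add 3h to convert from UTC-3).
Callum in UTC: 08:00-10:25, 10:30-18:05 (subtract 1h to convert from UTC+1).
Ravi ∩ Kira: 09:50-14:00, 14:50-15:20.
Ravi ∩ Kira ∩ Callum: 09:50-10:25, 10:30-14:00, 14:50-15:20.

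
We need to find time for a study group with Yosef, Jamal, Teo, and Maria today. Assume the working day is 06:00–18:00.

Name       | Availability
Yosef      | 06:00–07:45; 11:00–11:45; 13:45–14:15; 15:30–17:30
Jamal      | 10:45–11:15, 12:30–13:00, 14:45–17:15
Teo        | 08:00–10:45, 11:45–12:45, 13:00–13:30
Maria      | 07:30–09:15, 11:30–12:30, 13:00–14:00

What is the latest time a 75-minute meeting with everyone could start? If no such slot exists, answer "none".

none

Yosef ∩ Jamal: 11:00-11:15, 15:30-17:15.
Yosef ∩ Jamal ∩ Teo: ∅.
Yosef ∩ Jamal ∩ Teo ∩ Maria: ∅.
There is no time when everyone is free.
No common window is at least 75 minutes long.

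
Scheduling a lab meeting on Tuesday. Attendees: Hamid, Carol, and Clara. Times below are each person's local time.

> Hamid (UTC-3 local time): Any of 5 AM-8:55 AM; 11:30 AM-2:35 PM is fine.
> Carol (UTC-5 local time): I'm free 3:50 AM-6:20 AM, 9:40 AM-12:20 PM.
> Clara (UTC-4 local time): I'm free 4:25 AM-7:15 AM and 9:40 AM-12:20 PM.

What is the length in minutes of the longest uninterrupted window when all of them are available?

145

Hamid in UTC: 08:00-11:55, 14:30-17:35 (add 3h to convert from UTC-3).
Carol in UTC: 08:50-11:20, 14:40-17:20 (add 5h to convert from UTC-5).
Clara in UTC: 08:25-11:15, 13:40-16:20 (add 4h to convert from UTC-4).
Hamid ∩ Carol: 08:50-11:20, 14:40-17:20.
Hamid ∩ Carol ∩ Clara: 08:50-11:15, 14:40-16:20.
So the common availability across everyone is 08:50-11:15, 14:40-16:20.
The longest is 08:50-11:15 at 145 minutes.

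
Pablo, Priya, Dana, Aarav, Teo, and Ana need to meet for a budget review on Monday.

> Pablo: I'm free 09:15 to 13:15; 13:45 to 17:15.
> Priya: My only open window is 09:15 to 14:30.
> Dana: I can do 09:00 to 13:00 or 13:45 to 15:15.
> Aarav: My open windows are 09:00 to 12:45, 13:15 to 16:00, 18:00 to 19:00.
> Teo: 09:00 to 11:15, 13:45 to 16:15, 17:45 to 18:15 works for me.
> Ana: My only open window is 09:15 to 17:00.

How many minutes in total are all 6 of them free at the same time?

Pablo ∩ Priya: 09:15-13:15, 13:45-14:30.
Pablo ∩ Priya ∩ Dana: 09:15-13:00, 13:45-14:30.
Pablo ∩ Priya ∩ Dana ∩ Aarav: 09:15-12:45, 13:45-14:30.
Pablo ∩ Priya ∩ Dana ∩ Aarav ∩ Teo: 09:15-11:15, 13:45-14:30.
Pablo ∩ Priya ∩ Dana ∩ Aarav ∩ Teo ∩ Ana: 09:15-11:15, 13:45-14:30.
Summing the common windows: 120 + 45 = 165 minutes.

165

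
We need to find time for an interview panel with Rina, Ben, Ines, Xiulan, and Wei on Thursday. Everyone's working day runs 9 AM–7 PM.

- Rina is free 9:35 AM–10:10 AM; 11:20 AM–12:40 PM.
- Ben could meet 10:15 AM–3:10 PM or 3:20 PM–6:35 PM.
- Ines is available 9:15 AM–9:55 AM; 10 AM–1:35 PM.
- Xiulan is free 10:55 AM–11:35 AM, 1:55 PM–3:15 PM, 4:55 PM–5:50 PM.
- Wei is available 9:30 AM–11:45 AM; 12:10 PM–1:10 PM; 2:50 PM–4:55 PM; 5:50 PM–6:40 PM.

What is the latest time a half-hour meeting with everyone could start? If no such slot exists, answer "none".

none

Rina ∩ Ben: 11:20-12:40.
Rina ∩ Ben ∩ Ines: 11:20-12:40.
Rina ∩ Ben ∩ Ines ∩ Xiulan: 11:20-11:35.
Rina ∩ Ben ∩ Ines ∩ Xiulan ∩ Wei: 11:20-11:35.
Those are the intersection windows.
No common window is at least 30 minutes long.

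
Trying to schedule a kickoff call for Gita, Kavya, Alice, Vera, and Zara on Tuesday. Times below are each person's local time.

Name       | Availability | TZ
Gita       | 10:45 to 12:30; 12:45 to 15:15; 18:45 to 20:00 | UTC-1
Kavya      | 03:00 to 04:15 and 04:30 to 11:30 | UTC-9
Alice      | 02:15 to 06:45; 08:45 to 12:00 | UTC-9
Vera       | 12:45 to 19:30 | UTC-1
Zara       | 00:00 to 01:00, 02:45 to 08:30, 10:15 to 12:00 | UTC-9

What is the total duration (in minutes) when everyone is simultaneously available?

Gita in UTC: 11:45-13:30, 13:45-16:15, 19:45-21:00 (add 1h to convert from UTC-1).
Kavya in UTC: 12:00-13:15, 13:30-20:30 (add 9h to convert from UTC-9).
Alice in UTC: 11:15-15:45, 17:45-21:00 (add 9h to convert from UTC-9).
Vera in UTC: 13:45-20:30 (add 1h to convert from UTC-1).
Zara in UTC: 09:00-10:00, 11:45-17:30, 19:15-21:00 (add 9h to convert from UTC-9).
Gita ∩ Kavya: 12:00-13:15, 13:45-16:15, 19:45-20:30.
Gita ∩ Kavya ∩ Alice: 12:00-13:15, 13:45-15:45, 19:45-20:30.
Gita ∩ Kavya ∩ Alice ∩ Vera: 13:45-15:45, 19:45-20:30.
Gita ∩ Kavya ∩ Alice ∩ Vera ∩ Zara: 13:45-15:45, 19:45-20:30.
Summing the common windows: 120 + 45 = 165 minutes.

165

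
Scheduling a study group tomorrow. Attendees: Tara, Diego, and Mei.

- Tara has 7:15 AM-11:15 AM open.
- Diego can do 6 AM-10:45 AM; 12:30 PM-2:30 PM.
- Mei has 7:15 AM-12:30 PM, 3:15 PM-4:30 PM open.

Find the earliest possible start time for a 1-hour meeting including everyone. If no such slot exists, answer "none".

Tara ∩ Diego: 07:15-10:45.
Tara ∩ Diego ∩ Mei: 07:15-10:45.
Those are the intersection windows.
The first common window of at least 60 minutes is 07:15-10:45, so the earliest start is 07:15.

07:15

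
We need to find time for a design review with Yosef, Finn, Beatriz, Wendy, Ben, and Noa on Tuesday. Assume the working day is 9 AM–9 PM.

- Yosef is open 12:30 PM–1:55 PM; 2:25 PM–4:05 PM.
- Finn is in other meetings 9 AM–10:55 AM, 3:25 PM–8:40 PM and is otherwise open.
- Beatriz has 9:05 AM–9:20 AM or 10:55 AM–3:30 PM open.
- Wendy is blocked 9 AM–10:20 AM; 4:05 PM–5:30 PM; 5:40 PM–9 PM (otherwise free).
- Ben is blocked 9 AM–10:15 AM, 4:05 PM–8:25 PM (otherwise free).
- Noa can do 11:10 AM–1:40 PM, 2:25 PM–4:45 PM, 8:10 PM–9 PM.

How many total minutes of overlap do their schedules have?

Yosef free: 12:30-13:55, 14:25-16:05.
Finn free: 10:55-15:25, 20:40-21:00 (invert busy blocks within the working day).
Beatriz free: 09:05-09:20, 10:55-15:30.
Wendy free: 10:20-16:05, 17:30-17:40 (invert busy blocks within the working day).
Ben free: 10:15-16:05, 20:25-21:00 (invert busy blocks within the working day).
Noa free: 11:10-13:40, 14:25-16:45, 20:10-21:00.
Yosef ∩ Finn: 12:30-13:55, 14:25-15:25.
Yosef ∩ Finn ∩ Beatriz: 12:30-13:55, 14:25-15:25.
Yosef ∩ Finn ∩ Beatriz ∩ Wendy: 12:30-13:55, 14:25-15:25.
Yosef ∩ Finn ∩ Beatriz ∩ Wendy ∩ Ben: 12:30-13:55, 14:25-15:25.
Yosef ∩ Finn ∩ Beatriz ∩ Wendy ∩ Ben ∩ Noa: 12:30-13:40, 14:25-15:25.
Those are the intersection windows.
Summing the common windows: 70 + 60 = 130 minutes.

130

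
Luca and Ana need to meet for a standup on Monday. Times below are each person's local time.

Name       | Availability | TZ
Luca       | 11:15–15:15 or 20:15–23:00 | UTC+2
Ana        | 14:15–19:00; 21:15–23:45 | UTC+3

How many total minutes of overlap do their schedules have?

Luca in UTC: 09:15-13:15, 18:15-21:00 (subtract 2h to convert from UTC+2).
Ana in UTC: 11:15-16:00, 18:15-20:45 (subtract 3h to convert from UTC+3).
Luca ∩ Ana: 11:15-13:15, 18:15-20:45.
Summing the common windows: 120 + 150 = 270 minutes.

270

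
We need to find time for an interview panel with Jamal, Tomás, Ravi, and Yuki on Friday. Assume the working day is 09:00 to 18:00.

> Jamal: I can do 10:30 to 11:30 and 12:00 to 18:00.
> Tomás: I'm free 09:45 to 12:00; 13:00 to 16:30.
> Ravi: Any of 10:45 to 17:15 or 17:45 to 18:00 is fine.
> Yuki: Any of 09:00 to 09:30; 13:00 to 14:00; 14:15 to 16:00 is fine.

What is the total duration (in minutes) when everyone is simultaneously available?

Jamal ∩ Tomás: 10:30-11:30, 13:00-16:30.
Jamal ∩ Tomás ∩ Ravi: 10:45-11:30, 13:00-16:30.
Jamal ∩ Tomás ∩ Ravi ∩ Yuki: 13:00-14:00, 14:15-16:00.
Summing the common windows: 60 + 105 = 165 minutes.

165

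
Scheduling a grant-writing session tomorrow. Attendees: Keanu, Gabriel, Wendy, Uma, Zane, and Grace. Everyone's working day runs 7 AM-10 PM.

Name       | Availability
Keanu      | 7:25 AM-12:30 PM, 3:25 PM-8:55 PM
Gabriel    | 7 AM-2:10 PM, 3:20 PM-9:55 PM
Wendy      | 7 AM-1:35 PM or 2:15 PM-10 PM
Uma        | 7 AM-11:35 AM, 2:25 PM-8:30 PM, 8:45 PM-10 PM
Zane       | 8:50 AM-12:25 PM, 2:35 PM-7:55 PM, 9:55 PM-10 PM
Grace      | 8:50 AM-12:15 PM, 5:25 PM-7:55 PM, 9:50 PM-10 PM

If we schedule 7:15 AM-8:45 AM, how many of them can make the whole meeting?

3

Gabriel, Wendy, and Uma can make the full 07:15-08:45 slot — that's 3.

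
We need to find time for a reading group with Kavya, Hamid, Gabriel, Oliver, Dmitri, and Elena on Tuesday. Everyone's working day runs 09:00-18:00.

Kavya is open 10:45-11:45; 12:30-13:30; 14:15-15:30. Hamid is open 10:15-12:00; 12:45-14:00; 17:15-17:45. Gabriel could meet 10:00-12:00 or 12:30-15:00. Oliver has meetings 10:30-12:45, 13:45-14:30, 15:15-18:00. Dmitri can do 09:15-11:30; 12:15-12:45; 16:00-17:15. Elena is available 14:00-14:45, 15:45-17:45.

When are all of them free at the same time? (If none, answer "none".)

Kavya free: 10:45-11:45, 12:30-13:30, 14:15-15:30.
Hamid free: 10:15-12:00, 12:45-14:00, 17:15-17:45.
Gabriel free: 10:00-12:00, 12:30-15:00.
Oliver free: 09:00-10:30, 12:45-13:45, 14:30-15:15 (invert busy blocks within the working day).
Dmitri free: 09:15-11:30, 12:15-12:45, 16:00-17:15.
Elena free: 14:00-14:45, 15:45-17:45.
Kavya ∩ Hamid: 10:45-11:45, 12:45-13:30.
Kavya ∩ Hamid ∩ Gabriel: 10:45-11:45, 12:45-13:30.
Kavya ∩ Hamid ∩ Gabriel ∩ Oliver: 12:45-13:30.
Kavya ∩ Hamid ∩ Gabriel ∩ Oliver ∩ Dmitri: ∅.
Kavya ∩ Hamid ∩ Gabriel ∩ Oliver ∩ Dmitri ∩ Elena: ∅.
There is no time when everyone is free.

none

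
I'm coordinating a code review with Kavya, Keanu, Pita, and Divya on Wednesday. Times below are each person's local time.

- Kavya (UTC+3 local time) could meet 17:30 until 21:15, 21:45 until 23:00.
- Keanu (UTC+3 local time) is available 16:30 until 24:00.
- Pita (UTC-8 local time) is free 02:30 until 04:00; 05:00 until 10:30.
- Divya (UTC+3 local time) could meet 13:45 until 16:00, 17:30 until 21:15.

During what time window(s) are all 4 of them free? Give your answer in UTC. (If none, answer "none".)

Kavya in UTC: 14:30-18:15, 18:45-20:00 (subtract 3h to convert from UTC+3).
Keanu in UTC: 13:30-21:00 (subtract 3h to convert from UTC+3).
Pita in UTC: 10:30-12:00, 13:00-18:30 (add 8h to convert from UTC-8).
Divya in UTC: 10:45-13:00, 14:30-18:15 (subtract 3h to convert from UTC+3).
Kavya ∩ Keanu: 14:30-18:15, 18:45-20:00.
Kavya ∩ Keanu ∩ Pita: 14:30-18:15.
Kavya ∩ Keanu ∩ Pita ∩ Divya: 14:30-18:15.
Those are the intersection windows.

14:30-18:15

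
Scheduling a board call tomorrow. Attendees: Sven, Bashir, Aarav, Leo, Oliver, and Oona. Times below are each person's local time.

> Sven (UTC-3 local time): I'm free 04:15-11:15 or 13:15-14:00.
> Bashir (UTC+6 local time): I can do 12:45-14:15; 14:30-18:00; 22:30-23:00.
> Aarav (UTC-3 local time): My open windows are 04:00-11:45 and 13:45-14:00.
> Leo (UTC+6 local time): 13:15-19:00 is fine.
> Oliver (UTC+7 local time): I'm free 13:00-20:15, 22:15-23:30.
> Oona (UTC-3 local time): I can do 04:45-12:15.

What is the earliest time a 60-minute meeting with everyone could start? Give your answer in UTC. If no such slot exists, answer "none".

08:30

Sven in UTC: 07:15-14:15, 16:15-17:00 (add 3h to convert from UTC-3).
Bashir in UTC: 06:45-08:15, 08:30-12:00, 16:30-17:00 (subtract 6h to convert from UTC+6).
Aarav in UTC: 07:00-14:45, 16:45-17:00 (add 3h to convert from UTC-3).
Leo in UTC: 07:15-13:00 (subtract 6h to convert from UTC+6).
Oliver in UTC: 06:00-13:15, 15:15-16:30 (subtract 7h to convert from UTC+7).
Oona in UTC: 07:45-15:15 (add 3h to convert from UTC-3).
Sven ∩ Bashir: 07:15-08:15, 08:30-12:00, 16:30-17:00.
Sven ∩ Bashir ∩ Aarav: 07:15-08:15, 08:30-12:00, 16:45-17:00.
Sven ∩ Bashir ∩ Aarav ∩ Leo: 07:15-08:15, 08:30-12:00.
Sven ∩ Bashir ∩ Aarav ∩ Leo ∩ Oliver: 07:15-08:15, 08:30-12:00.
Sven ∩ Bashir ∩ Aarav ∩ Leo ∩ Oliver ∩ Oona: 07:45-08:15, 08:30-12:00.
Those are the intersection windows.
The first common window of at least 60 minutes is 08:30-12:00, so the earliest start is 08:30.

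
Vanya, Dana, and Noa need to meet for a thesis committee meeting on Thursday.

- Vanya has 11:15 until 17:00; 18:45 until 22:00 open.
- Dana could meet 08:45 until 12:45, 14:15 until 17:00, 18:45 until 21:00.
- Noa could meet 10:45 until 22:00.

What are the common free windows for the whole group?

Vanya ∩ Dana: 11:15-12:45, 14:15-17:00, 18:45-21:00.
Vanya ∩ Dana ∩ Noa: 11:15-12:45, 14:15-17:00, 18:45-21:00.

11:15-12:45, 14:15-17:00, 18:45-21:00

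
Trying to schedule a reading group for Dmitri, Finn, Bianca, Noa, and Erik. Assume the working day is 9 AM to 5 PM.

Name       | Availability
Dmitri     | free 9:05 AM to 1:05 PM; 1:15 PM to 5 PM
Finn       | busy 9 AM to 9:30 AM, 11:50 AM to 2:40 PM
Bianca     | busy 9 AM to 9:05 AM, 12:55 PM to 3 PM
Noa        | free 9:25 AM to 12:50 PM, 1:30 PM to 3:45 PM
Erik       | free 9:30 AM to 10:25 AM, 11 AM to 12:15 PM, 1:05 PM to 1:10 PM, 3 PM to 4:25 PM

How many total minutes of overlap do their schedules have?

Dmitri free: 09:05-13:05, 13:15-17:00.
Finn free: 09:30-11:50, 14:40-17:00 (invert busy blocks within the working day).
Bianca free: 09:05-12:55, 15:00-17:00 (invert busy blocks within the working day).
Noa free: 09:25-12:50, 13:30-15:45.
Erik free: 09:30-10:25, 11:00-12:15, 13:05-13:10, 15:00-16:25.
Dmitri ∩ Finn: 09:30-11:50, 14:40-17:00.
Dmitri ∩ Finn ∩ Bianca: 09:30-11:50, 15:00-17:00.
Dmitri ∩ Finn ∩ Bianca ∩ Noa: 09:30-11:50, 15:00-15:45.
Dmitri ∩ Finn ∩ Bianca ∩ Noa ∩ Erik: 09:30-10:25, 11:00-11:50, 15:00-15:45.
Summing the common windows: 55 + 50 + 45 = 150 minutes.

150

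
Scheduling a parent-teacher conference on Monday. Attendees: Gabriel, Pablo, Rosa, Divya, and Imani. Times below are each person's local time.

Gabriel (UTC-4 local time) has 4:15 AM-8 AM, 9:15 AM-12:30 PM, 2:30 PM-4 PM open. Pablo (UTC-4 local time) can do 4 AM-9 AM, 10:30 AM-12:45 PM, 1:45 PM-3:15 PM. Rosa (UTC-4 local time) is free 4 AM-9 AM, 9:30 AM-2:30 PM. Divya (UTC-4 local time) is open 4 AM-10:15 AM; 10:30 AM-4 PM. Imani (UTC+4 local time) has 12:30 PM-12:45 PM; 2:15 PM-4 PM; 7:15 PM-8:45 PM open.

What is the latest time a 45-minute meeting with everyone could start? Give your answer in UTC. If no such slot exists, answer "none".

15:45

Gabriel in UTC: 08:15-12:00, 13:15-16:30, 18:30-20:00 (add 4h to convert from UTC-4).
Pablo in UTC: 08:00-13:00, 14:30-16:45, 17:45-19:15 (add 4h to convert from UTC-4).
Rosa in UTC: 08:00-13:00, 13:30-18:30 (add 4h to convert from UTC-4).
Divya in UTC: 08:00-14:15, 14:30-20:00 (add 4h to convert from UTC-4).
Imani in UTC: 08:30-08:45, 10:15-12:00, 15:15-16:45 (subtract 4h to convert from UTC+4).
Gabriel ∩ Pablo: 08:15-12:00, 14:30-16:30, 18:30-19:15.
Gabriel ∩ Pablo ∩ Rosa: 08:15-12:00, 14:30-16:30.
Gabriel ∩ Pablo ∩ Rosa ∩ Divya: 08:15-12:00, 14:30-16:30.
Gabriel ∩ Pablo ∩ Rosa ∩ Divya ∩ Imani: 08:30-08:45, 10:15-12:00, 15:15-16:30.
So the common availability across everyone is 08:30-08:45, 10:15-12:00, 15:15-16:30.
The last common window of at least 45 minutes is 15:15-16:30; a 45-minute meeting can start as late as 15:45 and still end by 16:30.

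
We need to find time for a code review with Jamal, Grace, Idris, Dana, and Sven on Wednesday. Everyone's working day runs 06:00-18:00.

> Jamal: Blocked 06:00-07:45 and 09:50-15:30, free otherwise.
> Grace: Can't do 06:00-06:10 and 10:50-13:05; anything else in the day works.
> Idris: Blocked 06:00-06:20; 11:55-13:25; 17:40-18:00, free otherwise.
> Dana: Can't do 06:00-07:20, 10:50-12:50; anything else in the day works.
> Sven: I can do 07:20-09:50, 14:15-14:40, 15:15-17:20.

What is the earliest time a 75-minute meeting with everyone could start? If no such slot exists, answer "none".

07:45

Jamal free: 07:45-09:50, 15:30-18:00 (invert busy blocks within the working day).
Grace free: 06:10-10:50, 13:05-18:00 (invert busy blocks within the working day).
Idris free: 06:20-11:55, 13:25-17:40 (invert busy blocks within the working day).
Dana free: 07:20-10:50, 12:50-18:00 (invert busy blocks within the working day).
Sven free: 07:20-09:50, 14:15-14:40, 15:15-17:20.
Jamal ∩ Grace: 07:45-09:50, 15:30-18:00.
Jamal ∩ Grace ∩ Idris: 07:45-09:50, 15:30-17:40.
Jamal ∩ Grace ∩ Idris ∩ Dana: 07:45-09:50, 15:30-17:40.
Jamal ∩ Grace ∩ Idris ∩ Dana ∩ Sven: 07:45-09:50, 15:30-17:20.
The first common window of at least 75 minutes is 07:45-09:50, so the earliest start is 07:45.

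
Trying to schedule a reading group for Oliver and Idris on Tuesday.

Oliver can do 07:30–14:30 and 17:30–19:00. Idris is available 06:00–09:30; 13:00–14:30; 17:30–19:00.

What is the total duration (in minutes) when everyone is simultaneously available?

Oliver ∩ Idris: 07:30-09:30, 13:00-14:30, 17:30-19:00.
Summing the common windows: 120 + 90 + 90 = 300 minutes.

300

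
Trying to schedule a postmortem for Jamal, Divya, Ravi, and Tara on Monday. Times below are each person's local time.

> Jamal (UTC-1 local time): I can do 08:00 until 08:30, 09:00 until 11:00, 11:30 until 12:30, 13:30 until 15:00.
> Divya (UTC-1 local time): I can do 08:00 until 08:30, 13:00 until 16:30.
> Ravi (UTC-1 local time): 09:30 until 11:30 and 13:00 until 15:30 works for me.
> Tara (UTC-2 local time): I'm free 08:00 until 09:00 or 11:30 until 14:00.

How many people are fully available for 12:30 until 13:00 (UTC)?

Jamal in UTC: 09:00-09:30, 10:00-12:00, 12:30-13:30, 14:30-16:00 (add 1h to convert from UTC-1).
Divya in UTC: 09:00-09:30, 14:00-17:30 (add 1h to convert from UTC-1).
Ravi in UTC: 10:30-12:30, 14:00-16:30 (add 1h to convert from UTC-1).
Tara in UTC: 10:00-11:00, 13:30-16:00 (add 2h to convert from UTC-2).
Jamal can make the full 12:30-13:00 slot — that's 1.

1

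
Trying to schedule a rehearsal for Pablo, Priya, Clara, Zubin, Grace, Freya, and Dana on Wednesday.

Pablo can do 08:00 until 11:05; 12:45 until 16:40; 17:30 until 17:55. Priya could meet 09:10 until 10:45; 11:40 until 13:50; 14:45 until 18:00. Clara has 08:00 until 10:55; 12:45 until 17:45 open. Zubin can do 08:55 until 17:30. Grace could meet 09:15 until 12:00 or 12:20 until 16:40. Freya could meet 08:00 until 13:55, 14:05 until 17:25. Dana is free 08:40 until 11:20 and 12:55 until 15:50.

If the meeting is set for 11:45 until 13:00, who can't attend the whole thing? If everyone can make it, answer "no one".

Clara, Dana, Grace, Pablo

Pablo: not fully free for 11:45-13:00. Priya: free for 11:45-13:00. Clara: not fully free for 11:45-13:00. Zubin: free for 11:45-13:00. Grace: not fully free for 11:45-13:00. Freya: free for 11:45-13:00. Dana: not fully free for 11:45-13:00.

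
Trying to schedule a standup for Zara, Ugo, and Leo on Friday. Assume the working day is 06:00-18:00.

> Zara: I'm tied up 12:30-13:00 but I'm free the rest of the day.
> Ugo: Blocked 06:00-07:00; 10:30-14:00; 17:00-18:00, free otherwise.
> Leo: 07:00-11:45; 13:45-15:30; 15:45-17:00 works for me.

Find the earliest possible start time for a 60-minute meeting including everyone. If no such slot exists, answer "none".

Zara free: 06:00-12:30, 13:00-18:00 (invert busy blocks within the working day).
Ugo free: 07:00-10:30, 14:00-17:00 (invert busy blocks within the working day).
Leo free: 07:00-11:45, 13:45-15:30, 15:45-17:00.
Zara ∩ Ugo: 07:00-10:30, 14:00-17:00.
Zara ∩ Ugo ∩ Leo: 07:00-10:30, 14:00-15:30, 15:45-17:00.
Those are the intersection windows.
The first common window of at least 60 minutes is 07:00-10:30, so the earliest start is 07:00.

07:00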